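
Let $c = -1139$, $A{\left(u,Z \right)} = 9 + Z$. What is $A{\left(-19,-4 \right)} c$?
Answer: $-5695$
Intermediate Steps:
$A{\left(-19,-4 \right)} c = \left(9 - 4\right) \left(-1139\right) = 5 \left(-1139\right) = -5695$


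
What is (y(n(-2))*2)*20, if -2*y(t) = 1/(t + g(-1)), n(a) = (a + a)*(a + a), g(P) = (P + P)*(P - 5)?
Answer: -5/7 ≈ -0.71429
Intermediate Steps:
g(P) = 2*P*(-5 + P) (g(P) = (2*P)*(-5 + P) = 2*P*(-5 + P))
n(a) = 4*a² (n(a) = (2*a)*(2*a) = 4*a²)
y(t) = -1/(2*(12 + t)) (y(t) = -1/(2*(t + 2*(-1)*(-5 - 1))) = -1/(2*(t + 2*(-1)*(-6))) = -1/(2*(t + 12)) = -1/(2*(12 + t)))
(y(n(-2))*2)*20 = (-1/(24 + 2*(4*(-2)²))*2)*20 = (-1/(24 + 2*(4*4))*2)*20 = (-1/(24 + 2*16)*2)*20 = (-1/(24 + 32)*2)*20 = (-1/56*2)*20 = (-1*1/56*2)*20 = -1/56*2*20 = -1/28*20 = -5/7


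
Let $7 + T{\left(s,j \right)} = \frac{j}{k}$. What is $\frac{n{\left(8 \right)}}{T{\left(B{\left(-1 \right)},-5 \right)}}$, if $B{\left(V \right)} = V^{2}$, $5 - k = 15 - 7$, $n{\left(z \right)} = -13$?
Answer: $\frac{39}{16} \approx 2.4375$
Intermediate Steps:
$k = -3$ ($k = 5 - \left(15 - 7\right) = 5 - 8 = -3$)
$T{\left(s,j \right)} = -7 - \frac{j}{3}$ ($T{\left(s,j \right)} = -7 + \frac{j}{-3} = -7 + j \left(- \frac{1}{3}\right) = -7 - \frac{j}{3}$)
$\frac{n{\left(8 \right)}}{T{\left(B{\left(-1 \right)},-5 \right)}} = - \frac{13}{-7 - - \frac{5}{3}} = - \frac{13}{-7 + \frac{5}{3}} = - \frac{13}{- \frac{16}{3}} = \left(-13\right) \left(- \frac{3}{16}\right) = \frac{39}{16}$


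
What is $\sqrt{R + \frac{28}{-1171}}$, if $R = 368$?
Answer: $\frac{10 \sqrt{5045839}}{1171} \approx 19.183$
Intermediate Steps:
$\sqrt{R + \frac{28}{-1171}} = \sqrt{368 + \frac{28}{-1171}} = \sqrt{368 + 28 \left(- \frac{1}{1171}\right)} = \sqrt{368 - \frac{28}{1171}} = \sqrt{\frac{430900}{1171}} = \frac{10 \sqrt{5045839}}{1171}$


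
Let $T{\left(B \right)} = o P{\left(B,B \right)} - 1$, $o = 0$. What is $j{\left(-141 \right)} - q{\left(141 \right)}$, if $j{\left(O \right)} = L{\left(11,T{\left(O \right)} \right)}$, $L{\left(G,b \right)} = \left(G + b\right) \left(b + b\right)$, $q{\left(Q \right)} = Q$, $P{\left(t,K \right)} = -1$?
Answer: $-161$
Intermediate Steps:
$T{\left(B \right)} = -1$ ($T{\left(B \right)} = 0 \left(-1\right) - 1 = 0 - 1 = -1$)
$L{\left(G,b \right)} = 2 b \left(G + b\right)$ ($L{\left(G,b \right)} = \left(G + b\right) 2 b = 2 b \left(G + b\right)$)
$j{\left(O \right)} = -20$ ($j{\left(O \right)} = 2 \left(-1\right) \left(11 - 1\right) = 2 \left(-1\right) 10 = -20$)
$j{\left(-141 \right)} - q{\left(141 \right)} = -20 - 141 = -161$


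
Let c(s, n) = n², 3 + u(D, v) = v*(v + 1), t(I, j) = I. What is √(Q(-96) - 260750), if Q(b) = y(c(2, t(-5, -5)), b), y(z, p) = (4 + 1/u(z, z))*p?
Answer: I*√109313104718/647 ≈ 511.01*I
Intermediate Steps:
u(D, v) = -3 + v*(1 + v) (u(D, v) = -3 + v*(v + 1) = -3 + v*(1 + v))
y(z, p) = p*(4 + 1/(-3 + z + z²)) (y(z, p) = (4 + 1/(-3 + z + z²))*p = p*(4 + 1/(-3 + z + z²)))
Q(b) = 2589*b/647 (Q(b) = b*(-11 + 4*(-5)² + 4*((-5)²)²)/(-3 + (-5)² + ((-5)²)²) = b*(-11 + 4*25 + 4*25²)/(-3 + 25 + 25²) = b*(-11 + 100 + 4*625)/(-3 + 25 + 625) = b*(-11 + 100 + 2500)/647 = b*(1/647)*2589 = 2589*b/647)
√(Q(-96) - 260750) = √((2589/647)*(-96) - 260750) = √(-248544/647 - 260750) = √(-168953794/647) = I*√109313104718/647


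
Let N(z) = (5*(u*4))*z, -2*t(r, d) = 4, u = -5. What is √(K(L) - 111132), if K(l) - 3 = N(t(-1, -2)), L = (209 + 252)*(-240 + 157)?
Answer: I*√110929 ≈ 333.06*I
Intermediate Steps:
t(r, d) = -2 (t(r, d) = -½*4 = -2)
N(z) = -100*z (N(z) = (5*(-5*4))*z = (5*(-20))*z = -100*z)
L = -38263 (L = 461*(-83) = -38263)
K(l) = 203 (K(l) = 3 - 100*(-2) = 3 + 200 = 203)
√(K(L) - 111132) = √(203 - 111132) = √(-110929) = I*√110929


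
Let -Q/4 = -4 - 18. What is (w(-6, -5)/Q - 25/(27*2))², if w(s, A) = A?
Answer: 1525225/5645376 ≈ 0.27017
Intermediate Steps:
Q = 88 (Q = -4*(-4 - 18) = -4*(-22) = 88)
(w(-6, -5)/Q - 25/(27*2))² = (-5/88 - 25/(27*2))² = (-5*1/88 - 25/54)² = (-5/88 - 25*1/54)² = (-5/88 - 25/54)² = (-1235/2376)² = 1525225/5645376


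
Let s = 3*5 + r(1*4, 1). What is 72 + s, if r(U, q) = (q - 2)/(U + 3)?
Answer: 608/7 ≈ 86.857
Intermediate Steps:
r(U, q) = (-2 + q)/(3 + U)
s = 104/7 (s = 3*5 + (-2 + 1)/(3 + 1*4) = 15 - 1/(3 + 4) = 15 - 1/7 = 15 + (⅐)*(-1) = 15 - ⅐ = 104/7 ≈ 14.857)
72 + s = 72 + 104/7 = 608/7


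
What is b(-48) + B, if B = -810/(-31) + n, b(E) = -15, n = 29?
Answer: 1244/31 ≈ 40.129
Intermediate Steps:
B = 1709/31 (B = -810/(-31) + 29 = -810*(-1)/31 + 29 = -30*(-27/31) + 29 = 810/31 + 29 = 1709/31 ≈ 55.129)
b(-48) + B = -15 + 1709/31 = 1244/31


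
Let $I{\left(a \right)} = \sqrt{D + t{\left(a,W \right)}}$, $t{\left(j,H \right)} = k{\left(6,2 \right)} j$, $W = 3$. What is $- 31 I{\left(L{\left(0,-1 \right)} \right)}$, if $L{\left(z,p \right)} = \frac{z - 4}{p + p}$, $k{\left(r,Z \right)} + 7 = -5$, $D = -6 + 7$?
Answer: $- 31 i \sqrt{23} \approx - 148.67 i$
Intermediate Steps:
$D = 1$
$k{\left(r,Z \right)} = -12$ ($k{\left(r,Z \right)} = -7 - 5 = -12$)
$L{\left(z,p \right)} = \frac{-4 + z}{2 p}$
$t{\left(j,H \right)} = - 12 j$
$I{\left(a \right)} = \sqrt{1 - 12 a}$
$- 31 I{\left(L{\left(0,-1 \right)} \right)} = - 31 \sqrt{1 - 12 \frac{-4 + 0}{2 \left(-1\right)}} = - 31 \sqrt{1 - 12 \cdot \frac{1}{2} \left(-1\right) \left(-4\right)} = - 31 \sqrt{1 - 24} = - 31 \sqrt{-23} = - 31 i \sqrt{23}$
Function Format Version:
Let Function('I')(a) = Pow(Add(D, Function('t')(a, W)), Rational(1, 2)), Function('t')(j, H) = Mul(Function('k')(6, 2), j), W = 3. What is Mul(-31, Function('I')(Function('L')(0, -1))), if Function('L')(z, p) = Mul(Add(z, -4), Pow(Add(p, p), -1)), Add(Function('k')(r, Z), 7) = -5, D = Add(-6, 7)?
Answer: Mul(-31, I, Pow(23, Rational(1, 2))) ≈ Mul(-148.67, I)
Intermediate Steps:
D = 1
Function('k')(r, Z) = -12 (Function('k')(r, Z) = Add(-7, -5) = -12)
Function('L')(z, p) = Mul(Rational(1, 2), Pow(p, -1), Add(-4, z)) (Function('L')(z, p) = Mul(Add(-4, z), Pow(Mul(2, p), -1)) = Mul(Add(-4, z), Mul(Rational(1, 2), Pow(p, -1))) = Mul(Rational(1, 2), Pow(p, -1), Add(-4, z)))
Function('t')(j, H) = Mul(-12, j)
Function('I')(a) = Pow(Add(1, Mul(-12, a)), Rational(1, 2))
Mul(-31, Function('I')(Function('L')(0, -1))) = Mul(-31, Pow(Add(1, Mul(-12, Mul(Rational(1, 2), Pow(-1, -1), Add(-4, 0)))), Rational(1, 2))) = Mul(-31, Pow(Add(1, Mul(-12, Mul(Rational(1, 2), -1, -4))), Rational(1, 2))) = Mul(-31, Pow(Add(1, Mul(-12, 2)), Rational(1, 2))) = Mul(-31, Pow(Add(1, -24), Rational(1, 2))) = Mul(-31, Pow(-23, Rational(1, 2))) = Mul(-31, Mul(I, Pow(23, Rational(1, 2)))) = Mul(-31, I, Pow(23, Rational(1, 2)))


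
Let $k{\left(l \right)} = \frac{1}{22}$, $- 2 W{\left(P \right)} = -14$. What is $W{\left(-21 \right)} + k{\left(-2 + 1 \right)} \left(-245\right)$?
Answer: $- \frac{91}{22} \approx -4.1364$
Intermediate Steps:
$W{\left(P \right)} = 7$ ($W{\left(P \right)} = \left(- \frac{1}{2}\right) \left(-14\right) = 7$)
$k{\left(l \right)} = \frac{1}{22}$
$W{\left(-21 \right)} + k{\left(-2 + 1 \right)} \left(-245\right) = 7 + \frac{1}{22} \left(-245\right) = 7 - \frac{245}{22} = - \frac{91}{22}$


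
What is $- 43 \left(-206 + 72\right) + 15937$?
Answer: $21699$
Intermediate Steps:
$- 43 \left(-206 + 72\right) + 15937 = \left(-43\right) \left(-134\right) + 15937 = 5762 + 15937 = 21699$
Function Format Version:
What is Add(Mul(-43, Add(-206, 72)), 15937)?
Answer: 21699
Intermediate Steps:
Add(Mul(-43, Add(-206, 72)), 15937) = Add(Mul(-43, -134), 15937) = Add(5762, 15937) = 21699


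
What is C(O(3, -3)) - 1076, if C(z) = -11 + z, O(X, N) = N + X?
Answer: -1087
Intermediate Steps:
C(O(3, -3)) - 1076 = (-11 + (-3 + 3)) - 1076 = (-11 + 0) - 1076 = -11 - 1076 = -1087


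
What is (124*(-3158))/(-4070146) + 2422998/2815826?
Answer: 2741152638175/2865205732649 ≈ 0.95670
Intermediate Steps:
(124*(-3158))/(-4070146) + 2422998/2815826 = -391592*(-1/4070146) + 2422998*(1/2815826) = 195796/2035073 + 1211499/1407913 = 2741152638175/2865205732649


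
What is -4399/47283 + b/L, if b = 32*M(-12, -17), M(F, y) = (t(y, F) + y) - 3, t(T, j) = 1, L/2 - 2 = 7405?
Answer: -15652475/116741727 ≈ -0.13408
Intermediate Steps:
L = 14814 (L = 4 + 2*7405 = 4 + 14810 = 14814)
M(F, y) = -2 + y (M(F, y) = (1 + y) - 3 = -2 + y)
b = -608 (b = 32*(-2 - 17) = 32*(-19) = -608)
-4399/47283 + b/L = -4399/47283 - 608/14814 = -4399*1/47283 - 608*1/14814 = -4399/47283 - 304/7407 = -15652475/116741727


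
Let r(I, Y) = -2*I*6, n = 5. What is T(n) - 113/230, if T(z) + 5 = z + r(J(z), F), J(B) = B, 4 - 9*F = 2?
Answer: -13913/230 ≈ -60.491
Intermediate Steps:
F = 2/9 (F = 4/9 - ⅑*2 = 4/9 - 2/9 = 2/9 ≈ 0.22222)
r(I, Y) = -12*I
T(z) = -5 - 11*z (T(z) = -5 + (z - 12*z) = -5 - 11*z)
T(n) - 113/230 = (-5 - 11*5) - 113/230 = (-5 - 55) - 113*1/230 = -60 - 113/230 = -13913/230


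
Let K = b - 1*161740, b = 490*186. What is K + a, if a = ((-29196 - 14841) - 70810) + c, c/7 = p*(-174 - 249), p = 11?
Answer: -218018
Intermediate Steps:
b = 91140
c = -32571 (c = 7*(11*(-174 - 249)) = 7*(11*(-423)) = 7*(-4653) = -32571)
K = -70600 (K = 91140 - 1*161740 = 91140 - 161740 = -70600)
a = -147418 (a = ((-29196 - 14841) - 70810) - 32571 = (-44037 - 70810) - 32571 = -114847 - 32571 = -147418)
K + a = -70600 - 147418 = -218018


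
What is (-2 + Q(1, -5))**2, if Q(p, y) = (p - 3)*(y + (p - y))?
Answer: 16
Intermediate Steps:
Q(p, y) = p*(-3 + p) (Q(p, y) = (-3 + p)*p = p*(-3 + p))
(-2 + Q(1, -5))**2 = (-2 + 1*(-3 + 1))**2 = (-2 + 1*(-2))**2 = (-2 - 2)**2 = (-4)**2 = 16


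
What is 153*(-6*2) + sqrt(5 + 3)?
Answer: -1836 + 2*sqrt(2) ≈ -1833.2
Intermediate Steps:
153*(-6*2) + sqrt(5 + 3) = 153*(-12) + sqrt(8) = -1836 + 2*sqrt(2)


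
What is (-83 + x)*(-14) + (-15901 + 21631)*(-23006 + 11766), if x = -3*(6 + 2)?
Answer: -64403702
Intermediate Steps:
x = -24 (x = -3*8 = -24)
(-83 + x)*(-14) + (-15901 + 21631)*(-23006 + 11766) = (-83 - 24)*(-14) + (-15901 + 21631)*(-23006 + 11766) = -107*(-14) + 5730*(-11240) = 1498 - 64405200 = -64403702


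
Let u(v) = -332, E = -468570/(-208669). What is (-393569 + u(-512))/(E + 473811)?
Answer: -82194927769/98870136129 ≈ -0.83134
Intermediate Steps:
E = 468570/208669 (E = -468570*(-1/208669) = 468570/208669 ≈ 2.2455)
(-393569 + u(-512))/(E + 473811) = (-393569 - 332)/(468570/208669 + 473811) = -393901/98870136129/208669 = -393901*208669/98870136129 = -82194927769/98870136129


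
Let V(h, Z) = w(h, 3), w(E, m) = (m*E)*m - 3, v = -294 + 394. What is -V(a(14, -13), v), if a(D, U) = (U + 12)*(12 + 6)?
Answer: 165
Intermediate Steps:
a(D, U) = 216 + 18*U (a(D, U) = (12 + U)*18 = 216 + 18*U)
v = 100
w(E, m) = -3 + E*m² (w(E, m) = (E*m)*m - 3 = E*m² - 3 = -3 + E*m²)
V(h, Z) = -3 + 9*h (V(h, Z) = -3 + h*3² = -3 + h*9 = -3 + 9*h)
-V(a(14, -13), v) = -(-3 + 9*(216 + 18*(-13))) = -(-3 + 9*(216 - 234)) = -(-3 + 9*(-18)) = -(-3 - 162) = -1*(-165) = 165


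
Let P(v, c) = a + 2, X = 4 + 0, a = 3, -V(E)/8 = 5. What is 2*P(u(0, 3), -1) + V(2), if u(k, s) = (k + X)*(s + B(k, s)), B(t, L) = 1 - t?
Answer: -30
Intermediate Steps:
V(E) = -40 (V(E) = -8*5 = -40)
X = 4
u(k, s) = (4 + k)*(1 + s - k) (u(k, s) = (k + 4)*(s + (1 - k)) = (4 + k)*(1 + s - k))
P(v, c) = 5 (P(v, c) = 3 + 2 = 5)
2*P(u(0, 3), -1) + V(2) = 2*5 - 40 = 10 - 40 = -30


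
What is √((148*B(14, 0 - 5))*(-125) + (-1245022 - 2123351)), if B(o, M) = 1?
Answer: I*√3386873 ≈ 1840.3*I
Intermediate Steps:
√((148*B(14, 0 - 5))*(-125) + (-1245022 - 2123351)) = √((148*1)*(-125) + (-1245022 - 2123351)) = √(148*(-125) - 3368373) = √(-18500 - 3368373) = √(-3386873) = I*√3386873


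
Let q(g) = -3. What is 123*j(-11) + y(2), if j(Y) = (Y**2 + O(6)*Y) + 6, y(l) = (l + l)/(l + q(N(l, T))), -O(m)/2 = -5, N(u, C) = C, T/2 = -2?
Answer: 2087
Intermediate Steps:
T = -4 (T = 2*(-2) = -4)
O(m) = 10 (O(m) = -2*(-5) = 10)
y(l) = 2*l/(-3 + l) (y(l) = (l + l)/(l - 3) = (2*l)/(-3 + l) = 2*l/(-3 + l))
j(Y) = 6 + Y**2 + 10*Y (j(Y) = (Y**2 + 10*Y) + 6 = 6 + Y**2 + 10*Y)
123*j(-11) + y(2) = 123*(6 + (-11)**2 + 10*(-11)) + 2*2/(-3 + 2) = 123*(6 + 121 - 110) + 2*2/(-1) = 123*17 + 2*2*(-1) = 2091 - 4 = 2087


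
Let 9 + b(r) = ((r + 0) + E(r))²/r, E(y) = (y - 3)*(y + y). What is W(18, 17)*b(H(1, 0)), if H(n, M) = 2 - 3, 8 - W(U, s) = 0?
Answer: -464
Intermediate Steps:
W(U, s) = 8 (W(U, s) = 8 - 1*0 = 8 + 0 = 8)
H(n, M) = -1
E(y) = 2*y*(-3 + y) (E(y) = (-3 + y)*(2*y) = 2*y*(-3 + y))
b(r) = -9 + (r + 2*r*(-3 + r))²/r (b(r) = -9 + ((r + 0) + 2*r*(-3 + r))²/r = -9 + (r + 2*r*(-3 + r))²/r)
W(18, 17)*b(H(1, 0)) = 8*(-9 - (-5 + 2*(-1))²) = 8*(-9 - (-5 - 2)²) = 8*(-9 - 1*(-7)²) = 8*(-9 - 1*49) = 8*(-9 - 49) = 8*(-58) = -464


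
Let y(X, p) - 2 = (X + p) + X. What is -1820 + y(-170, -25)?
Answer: -2183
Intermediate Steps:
y(X, p) = 2 + p + 2*X (y(X, p) = 2 + ((X + p) + X) = 2 + (p + 2*X) = 2 + p + 2*X)
-1820 + y(-170, -25) = -1820 + (2 - 25 + 2*(-170)) = -1820 + (2 - 25 - 340) = -1820 - 363 = -2183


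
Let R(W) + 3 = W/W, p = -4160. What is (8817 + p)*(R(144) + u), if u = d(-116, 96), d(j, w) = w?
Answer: 437758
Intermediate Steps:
R(W) = -2 (R(W) = -3 + W/W = -3 + 1 = -2)
u = 96
(8817 + p)*(R(144) + u) = (8817 - 4160)*(-2 + 96) = 4657*94 = 437758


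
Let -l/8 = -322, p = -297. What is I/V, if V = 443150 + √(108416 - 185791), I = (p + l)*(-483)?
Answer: -6504006194/2618426665 + 366919*I*√3095/13092133325 ≈ -2.4839 + 0.0015592*I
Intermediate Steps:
l = 2576 (l = -8*(-322) = 2576)
I = -1100757 (I = (-297 + 2576)*(-483) = 2279*(-483) = -1100757)
V = 443150 + 5*I*√3095 (V = 443150 + √(-77375) = 443150 + 5*I*√3095 ≈ 4.4315e+5 + 278.16*I)
I/V = -1100757/(443150 + 5*I*√3095)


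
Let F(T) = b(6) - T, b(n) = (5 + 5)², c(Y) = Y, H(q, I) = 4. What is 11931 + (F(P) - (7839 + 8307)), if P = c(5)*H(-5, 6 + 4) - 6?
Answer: -4129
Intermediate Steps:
b(n) = 100 (b(n) = 10² = 100)
P = 14 (P = 5*4 - 6 = 20 - 6 = 14)
F(T) = 100 - T
11931 + (F(P) - (7839 + 8307)) = 11931 + ((100 - 1*14) - (7839 + 8307)) = 11931 + ((100 - 14) - 1*16146) = 11931 + (86 - 16146) = 11931 - 16060 = -4129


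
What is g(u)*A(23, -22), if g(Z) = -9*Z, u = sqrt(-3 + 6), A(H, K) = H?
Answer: -207*sqrt(3) ≈ -358.53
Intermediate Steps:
u = sqrt(3) ≈ 1.7320
g(u)*A(23, -22) = -9*sqrt(3)*23 = -207*sqrt(3)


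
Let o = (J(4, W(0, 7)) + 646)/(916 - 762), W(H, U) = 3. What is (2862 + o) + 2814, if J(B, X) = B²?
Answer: 437383/77 ≈ 5680.3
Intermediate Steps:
o = 331/77 (o = (4² + 646)/(916 - 762) = (16 + 646)/154 = 662*(1/154) = 331/77 ≈ 4.2987)
(2862 + o) + 2814 = (2862 + 331/77) + 2814 = 220705/77 + 2814 = 437383/77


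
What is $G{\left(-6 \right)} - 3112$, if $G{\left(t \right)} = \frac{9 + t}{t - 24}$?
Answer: $- \frac{31121}{10} \approx -3112.1$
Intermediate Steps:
$G{\left(t \right)} = \frac{9 + t}{-24 + t}$
$G{\left(-6 \right)} - 3112 = \frac{9 - 6}{-24 - 6} - 3112 = \frac{1}{-30} \cdot 3 - 3112 = \left(- \frac{1}{30}\right) 3 - 3112 = - \frac{1}{10} - 3112 = - \frac{31121}{10}$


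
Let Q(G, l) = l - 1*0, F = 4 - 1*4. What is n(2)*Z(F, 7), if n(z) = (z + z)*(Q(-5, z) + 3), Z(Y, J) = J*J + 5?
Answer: 1080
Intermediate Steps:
F = 0 (F = 4 - 4 = 0)
Q(G, l) = l (Q(G, l) = l + 0 = l)
Z(Y, J) = 5 + J**2 (Z(Y, J) = J**2 + 5 = 5 + J**2)
n(z) = 2*z*(3 + z) (n(z) = (z + z)*(z + 3) = (2*z)*(3 + z) = 2*z*(3 + z))
n(2)*Z(F, 7) = (2*2*(3 + 2))*(5 + 7**2) = (2*2*5)*(5 + 49) = 20*54 = 1080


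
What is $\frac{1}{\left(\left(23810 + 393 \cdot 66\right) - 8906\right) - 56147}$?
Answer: $- \frac{1}{15305} \approx -6.5338 \cdot 10^{-5}$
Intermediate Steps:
$\frac{1}{\left(\left(23810 + 393 \cdot 66\right) - 8906\right) - 56147} = \frac{1}{\left(\left(23810 + 25938\right) - 8906\right) - 56147} = \frac{1}{\left(49748 - 8906\right) - 56147} = \frac{1}{40842 - 56147} = \frac{1}{-15305} = - \frac{1}{15305}$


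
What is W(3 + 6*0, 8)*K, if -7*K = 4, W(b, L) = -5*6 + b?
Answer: 108/7 ≈ 15.429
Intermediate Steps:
W(b, L) = -30 + b
K = -4/7 (K = -⅐*4 = -4/7 ≈ -0.57143)
W(3 + 6*0, 8)*K = (-30 + (3 + 6*0))*(-4/7) = (-30 + (3 + 0))*(-4/7) = (-30 + 3)*(-4/7) = -27*(-4/7) = 108/7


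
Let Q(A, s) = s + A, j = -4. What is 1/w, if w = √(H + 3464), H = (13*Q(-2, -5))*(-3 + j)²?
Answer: -I*√995/995 ≈ -0.031702*I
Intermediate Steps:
Q(A, s) = A + s
H = -4459 (H = (13*(-2 - 5))*(-3 - 4)² = (13*(-7))*(-7)² = -91*49 = -4459)
w = I*√995 (w = √(-4459 + 3464) = √(-995) = I*√995 ≈ 31.544*I)
1/w = 1/(I*√995) = -I*√995/995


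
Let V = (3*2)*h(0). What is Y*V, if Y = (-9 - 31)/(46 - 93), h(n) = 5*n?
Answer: 0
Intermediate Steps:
V = 0 (V = (3*2)*(5*0) = 6*0 = 0)
Y = 40/47 (Y = -40/(-47) = -40*(-1/47) = 40/47 ≈ 0.85106)
Y*V = (40/47)*0 = 0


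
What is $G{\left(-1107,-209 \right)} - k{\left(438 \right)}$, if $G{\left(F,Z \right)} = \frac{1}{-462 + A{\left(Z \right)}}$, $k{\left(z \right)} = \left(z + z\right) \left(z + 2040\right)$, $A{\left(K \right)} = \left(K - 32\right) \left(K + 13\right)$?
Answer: $- \frac{101533631471}{46774} \approx -2.1707 \cdot 10^{6}$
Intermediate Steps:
$A{\left(K \right)} = \left(-32 + K\right) \left(13 + K\right)$
$k{\left(z \right)} = 2 z \left(2040 + z\right)$
$G{\left(F,Z \right)} = \frac{1}{-878 + Z^{2} - 19 Z}$ ($G{\left(F,Z \right)} = \frac{1}{-462 - \left(416 - Z^{2} + 19 Z\right)} = \frac{1}{-878 + Z^{2} - 19 Z}$)
$G{\left(-1107,-209 \right)} - k{\left(438 \right)} = \frac{1}{-878 + \left(-209\right)^{2} - -3971} - 2 \cdot 438 \left(2040 + 438\right) = \frac{1}{-878 + 43681 + 3971} - 2 \cdot 438 \cdot 2478 = \frac{1}{46774} - 2170728 = - \frac{101533631471}{46774}$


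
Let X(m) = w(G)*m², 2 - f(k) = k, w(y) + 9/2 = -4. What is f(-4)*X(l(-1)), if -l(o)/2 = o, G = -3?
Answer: -204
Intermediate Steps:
l(o) = -2*o
w(y) = -17/2 (w(y) = -9/2 - 4 = -17/2)
f(k) = 2 - k
X(m) = -17*m²/2
f(-4)*X(l(-1)) = (2 - 1*(-4))*(-17*(-2*(-1))²/2) = (2 + 4)*(-17/2*2²) = 6*(-17/2*4) = 6*(-34) = -204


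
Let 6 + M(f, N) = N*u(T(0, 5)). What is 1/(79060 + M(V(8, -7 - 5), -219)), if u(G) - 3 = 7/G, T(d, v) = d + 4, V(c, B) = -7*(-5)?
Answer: 4/312055 ≈ 1.2818e-5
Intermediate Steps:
V(c, B) = 35
T(d, v) = 4 + d
u(G) = 3 + 7/G
M(f, N) = -6 + 19*N/4 (M(f, N) = -6 + N*(3 + 7/(4 + 0)) = -6 + N*(3 + 7/4) = -6 + N*(19/4) = -6 + 19*N/4)
1/(79060 + M(V(8, -7 - 5), -219)) = 1/(79060 + (-6 + (19/4)*(-219))) = 1/(79060 + (-6 - 4161/4)) = 1/(79060 - 4185/4) = 1/(312055/4) = 4/312055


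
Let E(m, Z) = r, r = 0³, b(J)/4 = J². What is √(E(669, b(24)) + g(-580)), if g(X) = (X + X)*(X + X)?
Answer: 1160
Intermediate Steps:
b(J) = 4*J²
r = 0
E(m, Z) = 0
g(X) = 4*X² (g(X) = (2*X)*(2*X) = 4*X²)
√(E(669, b(24)) + g(-580)) = √(0 + 4*(-580)²) = √(0 + 4*336400) = √(0 + 1345600) = √1345600 = 1160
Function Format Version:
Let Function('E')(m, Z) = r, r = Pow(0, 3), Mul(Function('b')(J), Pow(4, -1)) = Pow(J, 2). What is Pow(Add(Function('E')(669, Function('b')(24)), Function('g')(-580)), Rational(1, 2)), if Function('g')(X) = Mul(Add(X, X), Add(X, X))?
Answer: 1160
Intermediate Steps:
Function('b')(J) = Mul(4, Pow(J, 2))
r = 0
Function('E')(m, Z) = 0
Function('g')(X) = Mul(4, Pow(X, 2)) (Function('g')(X) = Mul(Mul(2, X), Mul(2, X)) = Mul(4, Pow(X, 2)))
Pow(Add(Function('E')(669, Function('b')(24)), Function('g')(-580)), Rational(1, 2)) = Pow(Add(0, Mul(4, Pow(-580, 2))), Rational(1, 2)) = Pow(Add(0, Mul(4, 336400)), Rational(1, 2)) = Pow(Add(0, 1345600), Rational(1, 2)) = Pow(1345600, Rational(1, 2)) = 1160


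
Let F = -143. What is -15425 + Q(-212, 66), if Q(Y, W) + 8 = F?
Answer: -15576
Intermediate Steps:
Q(Y, W) = -151 (Q(Y, W) = -8 - 143 = -151)
-15425 + Q(-212, 66) = -15425 - 151 = -15576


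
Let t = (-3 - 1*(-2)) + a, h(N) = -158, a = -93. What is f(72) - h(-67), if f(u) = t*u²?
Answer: -487138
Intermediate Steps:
t = -94 (t = (-3 - 1*(-2)) - 93 = (-3 + 2) - 93 = -1 - 93 = -94)
f(u) = -94*u²
f(72) - h(-67) = -94*72² - 1*(-158) = -94*5184 + 158 = -487296 + 158 = -487138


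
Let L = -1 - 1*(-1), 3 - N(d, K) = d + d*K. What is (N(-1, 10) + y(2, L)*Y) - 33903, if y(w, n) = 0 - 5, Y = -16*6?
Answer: -33409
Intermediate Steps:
N(d, K) = 3 - d - K*d (N(d, K) = 3 - (d + d*K) = 3 - (d + K*d) = 3 + (-d - K*d) = 3 - d - K*d)
L = 0 (L = -1 + 1 = 0)
Y = -96
y(w, n) = -5
(N(-1, 10) + y(2, L)*Y) - 33903 = ((3 - 1*(-1) - 1*10*(-1)) - 5*(-96)) - 33903 = ((3 + 1 + 10) + 480) - 33903 = (14 + 480) - 33903 = 494 - 33903 = -33409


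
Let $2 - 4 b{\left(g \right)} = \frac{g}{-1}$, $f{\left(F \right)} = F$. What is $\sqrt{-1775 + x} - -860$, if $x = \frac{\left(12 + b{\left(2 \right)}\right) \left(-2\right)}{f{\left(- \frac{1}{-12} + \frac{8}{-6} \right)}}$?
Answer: $860 + \frac{7 i \sqrt{895}}{5} \approx 860.0 + 41.883 i$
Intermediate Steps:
$b{\left(g \right)} = \frac{1}{2} + \frac{g}{4}$ ($b{\left(g \right)} = \frac{1}{2} - \frac{g \frac{1}{-1}}{4} = \frac{1}{2} - \frac{g \left(-1\right)}{4} = \frac{1}{2} - \frac{\left(-1\right) g}{4} = \frac{1}{2} + \frac{g}{4}$)
$x = \frac{104}{5}$ ($x = \frac{\left(12 + \left(\frac{1}{2} + \frac{1}{4} \cdot 2\right)\right) \left(-2\right)}{- \frac{1}{-12} + \frac{8}{-6}} = \frac{\left(12 + \left(\frac{1}{2} + \frac{1}{2}\right)\right) \left(-2\right)}{\left(-1\right) \left(- \frac{1}{12}\right) + 8 \left(- \frac{1}{6}\right)} = \frac{\left(12 + 1\right) \left(-2\right)}{\frac{1}{12} - \frac{4}{3}} = \frac{13 \left(-2\right)}{- \frac{5}{4}} = \left(-26\right) \left(- \frac{4}{5}\right) = \frac{104}{5} \approx 20.8$)
$\sqrt{-1775 + x} - -860 = \sqrt{-1775 + \frac{104}{5}} - -860 = \sqrt{- \frac{8771}{5}} + 860 = \frac{7 i \sqrt{895}}{5} + 860 = 860 + \frac{7 i \sqrt{895}}{5}$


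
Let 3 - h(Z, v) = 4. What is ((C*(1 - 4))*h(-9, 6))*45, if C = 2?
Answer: 270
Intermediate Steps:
h(Z, v) = -1 (h(Z, v) = 3 - 1*4 = 3 - 4 = -1)
((C*(1 - 4))*h(-9, 6))*45 = ((2*(1 - 4))*(-1))*45 = ((2*(-3))*(-1))*45 = -6*(-1)*45 = 6*45 = 270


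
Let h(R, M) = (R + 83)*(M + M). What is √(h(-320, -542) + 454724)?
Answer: 4*√44477 ≈ 843.58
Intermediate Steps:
h(R, M) = 2*M*(83 + R) (h(R, M) = (83 + R)*(2*M) = 2*M*(83 + R))
√(h(-320, -542) + 454724) = √(2*(-542)*(83 - 320) + 454724) = √(2*(-542)*(-237) + 454724) = √(256908 + 454724) = √711632 = 4*√44477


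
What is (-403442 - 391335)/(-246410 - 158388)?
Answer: 794777/404798 ≈ 1.9634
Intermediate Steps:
(-403442 - 391335)/(-246410 - 158388) = -794777/(-404798) = -794777*(-1/404798) = 794777/404798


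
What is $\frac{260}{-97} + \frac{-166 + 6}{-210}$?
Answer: $- \frac{3908}{2037} \approx -1.9185$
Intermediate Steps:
$\frac{260}{-97} + \frac{-166 + 6}{-210} = 260 \left(- \frac{1}{97}\right) - - \frac{16}{21} = - \frac{260}{97} + \frac{16}{21} = - \frac{3908}{2037}$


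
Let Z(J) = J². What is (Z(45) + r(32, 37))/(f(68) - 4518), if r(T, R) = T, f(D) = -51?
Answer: -2057/4569 ≈ -0.45021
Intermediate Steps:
(Z(45) + r(32, 37))/(f(68) - 4518) = (45² + 32)/(-51 - 4518) = (2025 + 32)/(-4569) = 2057*(-1/4569) = -2057/4569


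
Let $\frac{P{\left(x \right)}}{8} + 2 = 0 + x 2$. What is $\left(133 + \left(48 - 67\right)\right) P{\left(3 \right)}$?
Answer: $3648$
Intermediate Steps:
$P{\left(x \right)} = -16 + 16 x$ ($P{\left(x \right)} = -16 + 8 \left(0 + x 2\right) = -16 + 8 \left(0 + 2 x\right) = -16 + 8 \cdot 2 x = -16 + 16 x$)
$\left(133 + \left(48 - 67\right)\right) P{\left(3 \right)} = \left(133 + \left(48 - 67\right)\right) \left(-16 + 16 \cdot 3\right) = \left(133 + \left(48 - 67\right)\right) \left(-16 + 48\right) = \left(133 - 19\right) 32 = 114 \cdot 32 = 3648$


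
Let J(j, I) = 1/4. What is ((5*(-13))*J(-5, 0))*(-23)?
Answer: 1495/4 ≈ 373.75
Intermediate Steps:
J(j, I) = 1/4
((5*(-13))*J(-5, 0))*(-23) = ((5*(-13))*(1/4))*(-23) = -65*1/4*(-23) = -65/4*(-23) = 1495/4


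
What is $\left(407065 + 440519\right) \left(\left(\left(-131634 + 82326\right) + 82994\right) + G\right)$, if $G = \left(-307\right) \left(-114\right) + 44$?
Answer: $58252753152$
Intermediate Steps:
$G = 35042$ ($G = 34998 + 44 = 35042$)
$\left(407065 + 440519\right) \left(\left(\left(-131634 + 82326\right) + 82994\right) + G\right) = \left(407065 + 440519\right) \left(\left(\left(-131634 + 82326\right) + 82994\right) + 35042\right) = 847584 \left(\left(-49308 + 82994\right) + 35042\right) = 847584 \left(33686 + 35042\right) = 847584 \cdot 68728 = 58252753152$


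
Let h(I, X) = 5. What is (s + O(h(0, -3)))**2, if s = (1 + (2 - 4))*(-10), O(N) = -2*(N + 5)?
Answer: 100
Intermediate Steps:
O(N) = -10 - 2*N (O(N) = -2*(5 + N) = -10 - 2*N)
s = 10 (s = (1 - 2)*(-10) = -1*(-10) = 10)
(s + O(h(0, -3)))**2 = (10 + (-10 - 2*5))**2 = (10 + (-10 - 10))**2 = (10 - 20)**2 = (-10)**2 = 100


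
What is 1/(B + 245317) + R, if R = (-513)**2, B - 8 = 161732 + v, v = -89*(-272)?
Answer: 113495578786/431265 ≈ 2.6317e+5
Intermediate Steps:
v = 24208
B = 185948 (B = 8 + (161732 + 24208) = 8 + 185940 = 185948)
R = 263169
1/(B + 245317) + R = 1/(185948 + 245317) + 263169 = 1/431265 + 263169 = 113495578786/431265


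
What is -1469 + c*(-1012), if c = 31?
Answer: -32841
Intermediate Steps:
-1469 + c*(-1012) = -1469 + 31*(-1012) = -1469 - 31372 = -32841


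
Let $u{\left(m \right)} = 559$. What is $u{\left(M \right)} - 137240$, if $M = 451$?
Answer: $-136681$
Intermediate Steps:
$u{\left(M \right)} - 137240 = 559 - 137240 = -136681$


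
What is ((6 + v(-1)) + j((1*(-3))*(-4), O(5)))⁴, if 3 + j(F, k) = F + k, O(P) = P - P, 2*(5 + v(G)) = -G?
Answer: 194481/16 ≈ 12155.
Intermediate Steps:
v(G) = -5 - G/2 (v(G) = -5 + (-G)/2 = -5 - G/2)
O(P) = 0
j(F, k) = -3 + F + k (j(F, k) = -3 + (F + k) = -3 + F + k)
((6 + v(-1)) + j((1*(-3))*(-4), O(5)))⁴ = ((6 + (-5 - ½*(-1))) + (-3 + (1*(-3))*(-4) + 0))⁴ = ((6 + (-5 + ½)) + (-3 - 3*(-4) + 0))⁴ = ((6 - 9/2) + (-3 + 12 + 0))⁴ = (3/2 + 9)⁴ = (21/2)⁴ = 194481/16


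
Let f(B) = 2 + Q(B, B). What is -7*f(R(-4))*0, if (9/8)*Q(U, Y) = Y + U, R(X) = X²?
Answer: 0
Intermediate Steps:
Q(U, Y) = 8*U/9 + 8*Y/9 (Q(U, Y) = 8*(Y + U)/9 = 8*(U + Y)/9 = 8*U/9 + 8*Y/9)
f(B) = 2 + 16*B/9 (f(B) = 2 + (8*B/9 + 8*B/9) = 2 + 16*B/9)
-7*f(R(-4))*0 = -7*(2 + (16/9)*(-4)²)*0 = -7*(2 + (16/9)*16)*0 = -7*(2 + 256/9)*0 = -7*274/9*0 = -1918/9*0 = 0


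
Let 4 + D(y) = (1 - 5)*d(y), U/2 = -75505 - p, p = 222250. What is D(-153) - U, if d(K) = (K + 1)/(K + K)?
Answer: 91112114/153 ≈ 5.9550e+5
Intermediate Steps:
d(K) = (1 + K)/(2*K) (d(K) = (1 + K)/((2*K)) = (1 + K)*(1/(2*K)) = (1 + K)/(2*K))
U = -595510 (U = 2*(-75505 - 1*222250) = 2*(-75505 - 222250) = 2*(-297755) = -595510)
D(y) = -4 - 2*(1 + y)/y (D(y) = -4 + (1 - 5)*((1 + y)/(2*y)) = -4 - 2*(1 + y)/y)
D(-153) - U = (-6 - 2/(-153)) - 1*(-595510) = (-6 - 2*(-1/153)) + 595510 = (-6 + 2/153) + 595510 = -916/153 + 595510 = 91112114/153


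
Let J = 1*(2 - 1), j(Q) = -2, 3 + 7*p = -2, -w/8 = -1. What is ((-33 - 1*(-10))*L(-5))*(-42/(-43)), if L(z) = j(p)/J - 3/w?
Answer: 9177/172 ≈ 53.355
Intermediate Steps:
w = 8 (w = -8*(-1) = 8)
p = -5/7 (p = -3/7 + (1/7)*(-2) = -3/7 - 2/7 = -5/7 ≈ -0.71429)
J = 1 (J = 1*1 = 1)
L(z) = -19/8 (L(z) = -2/1 - 3/8 = -2*1 - 3*1/8 = -2 - 3/8 = -19/8)
((-33 - 1*(-10))*L(-5))*(-42/(-43)) = ((-33 - 1*(-10))*(-19/8))*(-42/(-43)) = ((-33 + 10)*(-19/8))*(-42*(-1/43)) = -23*(-19/8)*(42/43) = (437/8)*(42/43) = 9177/172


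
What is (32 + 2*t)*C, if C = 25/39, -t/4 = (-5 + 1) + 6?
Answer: 400/39 ≈ 10.256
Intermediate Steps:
t = -8 (t = -4*((-5 + 1) + 6) = -4*(-4 + 6) = -4*2 = -8)
C = 25/39 (C = 25*(1/39) = 25/39 ≈ 0.64103)
(32 + 2*t)*C = (32 + 2*(-8))*(25/39) = (32 - 16)*(25/39) = 16*(25/39) = 400/39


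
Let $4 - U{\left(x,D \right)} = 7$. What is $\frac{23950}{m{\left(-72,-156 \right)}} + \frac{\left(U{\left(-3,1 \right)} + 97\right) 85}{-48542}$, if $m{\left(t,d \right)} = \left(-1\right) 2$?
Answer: $- \frac{290649220}{24271} \approx -11975.0$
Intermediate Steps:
$U{\left(x,D \right)} = -3$ ($U{\left(x,D \right)} = 4 - 7 = -3$)
$m{\left(t,d \right)} = -2$
$\frac{23950}{m{\left(-72,-156 \right)}} + \frac{\left(U{\left(-3,1 \right)} + 97\right) 85}{-48542} = \frac{23950}{-2} + \frac{\left(-3 + 97\right) 85}{-48542} = 23950 \left(- \frac{1}{2}\right) + 94 \cdot 85 \left(- \frac{1}{48542}\right) = -11975 + 7990 \left(- \frac{1}{48542}\right) = -11975 - \frac{3995}{24271} = - \frac{290649220}{24271}$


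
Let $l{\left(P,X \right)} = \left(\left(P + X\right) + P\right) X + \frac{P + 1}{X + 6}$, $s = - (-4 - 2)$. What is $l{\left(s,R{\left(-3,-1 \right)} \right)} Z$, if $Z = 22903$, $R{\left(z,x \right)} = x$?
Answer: $- \frac{1099344}{5} \approx -2.1987 \cdot 10^{5}$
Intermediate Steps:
$s = 6$ ($s = \left(-1\right) \left(-6\right) = 6$)
$l{\left(P,X \right)} = X \left(X + 2 P\right) + \frac{1 + P}{6 + X}$ ($l{\left(P,X \right)} = \left(X + 2 P\right) X + \frac{1 + P}{6 + X} = X \left(X + 2 P\right) + \frac{1 + P}{6 + X}$)
$l{\left(s,R{\left(-3,-1 \right)} \right)} Z = \frac{1 + 6 + \left(-1\right)^{3} + 6 \left(-1\right)^{2} + 2 \cdot 6 \left(-1\right)^{2} + 12 \cdot 6 \left(-1\right)}{6 - 1} \cdot 22903 = \frac{1 + 6 - 1 + 6 \cdot 1 + 2 \cdot 6 \cdot 1 - 72}{5} \cdot 22903 = \frac{1 + 6 - 1 + 6 + 12 - 72}{5} \cdot 22903 = \frac{1}{5} \left(-48\right) 22903 = \left(- \frac{48}{5}\right) 22903 = - \frac{1099344}{5}$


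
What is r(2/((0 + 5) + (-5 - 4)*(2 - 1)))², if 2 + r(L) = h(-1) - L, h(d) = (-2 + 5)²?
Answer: 225/4 ≈ 56.250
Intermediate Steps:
h(d) = 9 (h(d) = 3² = 9)
r(L) = 7 - L (r(L) = -2 + (9 - L) = 7 - L)
r(2/((0 + 5) + (-5 - 4)*(2 - 1)))² = (7 - 2/((0 + 5) + (-5 - 4)*(2 - 1)))² = (7 - 2/(5 - 9*1))² = (7 - 2/(5 - 9))² = (7 - 2/(-4))² = (7 - 2*(-1)/4)² = (7 - 1*(-½))² = (7 + ½)² = (15/2)² = 225/4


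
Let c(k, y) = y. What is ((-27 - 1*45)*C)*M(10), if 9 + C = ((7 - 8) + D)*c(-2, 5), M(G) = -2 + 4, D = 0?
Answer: 2016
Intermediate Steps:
M(G) = 2
C = -14 (C = -9 + ((7 - 8) + 0)*5 = -9 + (-1 + 0)*5 = -9 - 1*5 = -9 - 5 = -14)
((-27 - 1*45)*C)*M(10) = ((-27 - 1*45)*(-14))*2 = ((-27 - 45)*(-14))*2 = -72*(-14)*2 = 1008*2 = 2016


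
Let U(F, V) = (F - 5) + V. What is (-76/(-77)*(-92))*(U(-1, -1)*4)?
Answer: 27968/11 ≈ 2542.5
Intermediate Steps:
U(F, V) = -5 + F + V (U(F, V) = (-5 + F) + V = -5 + F + V)
(-76/(-77)*(-92))*(U(-1, -1)*4) = (-76/(-77)*(-92))*((-5 - 1 - 1)*4) = (-76*(-1/77)*(-92))*(-7*4) = ((76/77)*(-92))*(-28) = -6992/77*(-28) = 27968/11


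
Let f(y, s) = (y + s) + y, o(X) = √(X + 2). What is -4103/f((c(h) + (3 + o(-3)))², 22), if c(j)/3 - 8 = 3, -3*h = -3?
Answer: -2679259/1710820 + 36927*I/427705 ≈ -1.5661 + 0.086338*I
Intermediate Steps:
h = 1 (h = -⅓*(-3) = 1)
c(j) = 33 (c(j) = 24 + 3*3 = 24 + 9 = 33)
o(X) = √(2 + X)
f(y, s) = s + 2*y (f(y, s) = (s + y) + y = s + 2*y)
-4103/f((c(h) + (3 + o(-3)))², 22) = -4103/(22 + 2*(33 + (3 + √(2 - 3)))²) = -4103/(22 + 2*(33 + (3 + √(-1)))²) = -4103/(22 + 2*(33 + (3 + I))²) = -4103/(22 + 2*(36 + I)²)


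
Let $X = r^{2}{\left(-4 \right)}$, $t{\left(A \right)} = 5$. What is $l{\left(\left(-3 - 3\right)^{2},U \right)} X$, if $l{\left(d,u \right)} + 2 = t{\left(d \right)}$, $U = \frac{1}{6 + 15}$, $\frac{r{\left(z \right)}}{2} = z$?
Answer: $192$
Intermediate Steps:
$r{\left(z \right)} = 2 z$
$U = \frac{1}{21} \approx 0.047619$
$X = 64$ ($X = \left(2 \left(-4\right)\right)^{2} = \left(-8\right)^{2} = 64$)
$l{\left(d,u \right)} = 3$ ($l{\left(d,u \right)} = -2 + 5 = 3$)
$l{\left(\left(-3 - 3\right)^{2},U \right)} X = 3 \cdot 64 = 192$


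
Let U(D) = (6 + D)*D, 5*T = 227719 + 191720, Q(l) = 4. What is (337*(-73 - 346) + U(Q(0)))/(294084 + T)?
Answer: -705815/1889859 ≈ -0.37348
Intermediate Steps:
T = 419439/5 (T = (227719 + 191720)/5 = (⅕)*419439 = 419439/5 ≈ 83888.)
U(D) = D*(6 + D)
(337*(-73 - 346) + U(Q(0)))/(294084 + T) = (337*(-73 - 346) + 4*(6 + 4))/(294084 + 419439/5) = (337*(-419) + 4*10)/(1889859/5) = (-141203 + 40)*(5/1889859) = -141163*5/1889859 = -705815/1889859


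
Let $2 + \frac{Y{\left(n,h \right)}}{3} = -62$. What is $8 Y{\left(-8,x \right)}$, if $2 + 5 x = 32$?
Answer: $-1536$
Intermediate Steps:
$x = 6$ ($x = - \frac{2}{5} + \frac{1}{5} \cdot 32 = - \frac{2}{5} + \frac{32}{5} = 6$)
$Y{\left(n,h \right)} = -192$ ($Y{\left(n,h \right)} = -6 + 3 \left(-62\right) = -6 - 186 = -192$)
$8 Y{\left(-8,x \right)} = 8 \left(-192\right) = -1536$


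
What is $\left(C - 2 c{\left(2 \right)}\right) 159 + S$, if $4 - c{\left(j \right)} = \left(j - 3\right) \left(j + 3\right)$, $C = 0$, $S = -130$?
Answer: $-2992$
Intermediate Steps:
$c{\left(j \right)} = 4 - \left(-3 + j\right) \left(3 + j\right)$ ($c{\left(j \right)} = 4 - \left(j - 3\right) \left(j + 3\right) = 4 - \left(-3 + j\right) \left(3 + j\right)$)
$\left(C - 2 c{\left(2 \right)}\right) 159 + S = \left(0 - 2 \left(13 - 2^{2}\right)\right) 159 - 130 = \left(0 - 2 \left(13 - 4\right)\right) 159 - 130 = \left(0 - 18\right) 159 - 130 = \left(-18\right) 159 - 130 = -2862 - 130 = -2992$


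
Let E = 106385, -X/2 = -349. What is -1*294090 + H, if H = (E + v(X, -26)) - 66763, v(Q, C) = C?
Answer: -254494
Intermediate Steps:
X = 698 (X = -2*(-349) = 698)
H = 39596 (H = (106385 - 26) - 66763 = 106359 - 66763 = 39596)
-1*294090 + H = -1*294090 + 39596 = -294090 + 39596 = -254494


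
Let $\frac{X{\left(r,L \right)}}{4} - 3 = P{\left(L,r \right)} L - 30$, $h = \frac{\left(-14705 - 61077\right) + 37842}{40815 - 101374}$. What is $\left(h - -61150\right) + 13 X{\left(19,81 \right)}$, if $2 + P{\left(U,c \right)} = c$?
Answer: $\frac{7954462590}{60559} \approx 1.3135 \cdot 10^{5}$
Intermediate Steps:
$P{\left(U,c \right)} = -2 + c$
$h = \frac{37940}{60559}$ ($h = \frac{\left(-14705 - 61077\right) + 37842}{-60559} = \left(-75782 + 37842\right) \left(- \frac{1}{60559}\right) = \left(-37940\right) \left(- \frac{1}{60559}\right) = \frac{37940}{60559} \approx 0.6265$)
$X{\left(r,L \right)} = -108 + 4 L \left(-2 + r\right)$ ($X{\left(r,L \right)} = 12 + 4 \left(\left(-2 + r\right) L - 30\right) = 12 + 4 \left(L \left(-2 + r\right) - 30\right) = 12 + 4 \left(-30 + L \left(-2 + r\right)\right) = 12 + \left(-120 + 4 L \left(-2 + r\right)\right) = -108 + 4 L \left(-2 + r\right)$)
$\left(h - -61150\right) + 13 X{\left(19,81 \right)} = \left(\frac{37940}{60559} - -61150\right) + 13 \left(-108 + 4 \cdot 81 \left(-2 + 19\right)\right) = \left(\frac{37940}{60559} + 61150\right) + 13 \left(-108 + 4 \cdot 81 \cdot 17\right) = \frac{3703220790}{60559} + 13 \left(-108 + 5508\right) = \frac{3703220790}{60559} + 13 \cdot 5400 = \frac{3703220790}{60559} + 70200 = \frac{7954462590}{60559}$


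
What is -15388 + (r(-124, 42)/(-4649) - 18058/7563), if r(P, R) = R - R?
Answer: -116397502/7563 ≈ -15390.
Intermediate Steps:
r(P, R) = 0
-15388 + (r(-124, 42)/(-4649) - 18058/7563) = -15388 + (0/(-4649) - 18058/7563) = -15388 + (0*(-1/4649) - 18058*1/7563) = -15388 + (0 - 18058/7563) = -15388 - 18058/7563 = -116397502/7563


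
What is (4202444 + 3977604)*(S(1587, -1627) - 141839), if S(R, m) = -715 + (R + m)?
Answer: -1166425764512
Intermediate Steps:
S(R, m) = -715 + R + m
(4202444 + 3977604)*(S(1587, -1627) - 141839) = (4202444 + 3977604)*((-715 + 1587 - 1627) - 141839) = 8180048*(-755 - 141839) = 8180048*(-142594) = -1166425764512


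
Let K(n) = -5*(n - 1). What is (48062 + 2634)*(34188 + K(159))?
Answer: 1693145008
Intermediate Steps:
K(n) = 5 - 5*n (K(n) = -5*(-1 + n) = 5 - 5*n)
(48062 + 2634)*(34188 + K(159)) = (48062 + 2634)*(34188 + (5 - 5*159)) = 50696*(34188 + (5 - 795)) = 50696*(34188 - 790) = 50696*33398 = 1693145008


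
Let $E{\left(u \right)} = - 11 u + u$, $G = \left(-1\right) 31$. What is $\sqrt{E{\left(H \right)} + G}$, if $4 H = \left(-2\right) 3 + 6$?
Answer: $i \sqrt{31} \approx 5.5678 i$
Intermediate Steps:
$G = -31$
$H = 0$ ($H = \frac{\left(-2\right) 3 + 6}{4} = \frac{-6 + 6}{4} = \frac{1}{4} \cdot 0 = 0$)
$E{\left(u \right)} = - 10 u$
$\sqrt{E{\left(H \right)} + G} = \sqrt{\left(-10\right) 0 - 31} = \sqrt{0 - 31} = \sqrt{-31} = i \sqrt{31}$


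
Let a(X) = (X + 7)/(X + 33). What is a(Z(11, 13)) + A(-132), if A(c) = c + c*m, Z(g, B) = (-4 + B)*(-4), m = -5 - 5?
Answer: 3593/3 ≈ 1197.7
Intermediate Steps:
m = -10
Z(g, B) = 16 - 4*B
A(c) = -9*c (A(c) = c + c*(-10) = c - 10*c = -9*c)
a(X) = (7 + X)/(33 + X)
a(Z(11, 13)) + A(-132) = (7 + (16 - 4*13))/(33 + (16 - 4*13)) - 9*(-132) = (7 + (16 - 52))/(33 + (16 - 52)) + 1188 = (7 - 36)/(33 - 36) + 1188 = -29/(-3) + 1188 = -1/3*(-29) + 1188 = 29/3 + 1188 = 3593/3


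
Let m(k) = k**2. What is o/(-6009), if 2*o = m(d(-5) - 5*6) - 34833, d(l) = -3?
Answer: 5624/2003 ≈ 2.8078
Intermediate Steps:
o = -16872 (o = ((-3 - 5*6)**2 - 34833)/2 = ((-3 - 30)**2 - 34833)/2 = ((-33)**2 - 34833)/2 = (1089 - 34833)/2 = (1/2)*(-33744) = -16872)
o/(-6009) = -16872/(-6009) = -16872*(-1/6009) = 5624/2003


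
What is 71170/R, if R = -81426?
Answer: -35585/40713 ≈ -0.87405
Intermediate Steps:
71170/R = 71170/(-81426) = 71170*(-1/81426) = -35585/40713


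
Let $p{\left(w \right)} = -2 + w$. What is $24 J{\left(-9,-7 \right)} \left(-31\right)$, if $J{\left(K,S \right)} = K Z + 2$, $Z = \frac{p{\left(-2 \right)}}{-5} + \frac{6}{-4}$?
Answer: $- \frac{30876}{5} \approx -6175.2$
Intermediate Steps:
$Z = - \frac{7}{10}$ ($Z = \frac{-2 - 2}{-5} + \frac{6}{-4} = \left(-4\right) \left(- \frac{1}{5}\right) + 6 \left(- \frac{1}{4}\right) = \frac{4}{5} - \frac{3}{2} = - \frac{7}{10} \approx -0.7$)
$J{\left(K,S \right)} = 2 - \frac{7 K}{10}$ ($J{\left(K,S \right)} = K \left(- \frac{7}{10}\right) + 2 = - \frac{7 K}{10} + 2 = 2 - \frac{7 K}{10}$)
$24 J{\left(-9,-7 \right)} \left(-31\right) = 24 \left(2 - - \frac{63}{10}\right) \left(-31\right) = 24 \left(2 + \frac{63}{10}\right) \left(-31\right) = 24 \cdot \frac{83}{10} \left(-31\right) = \frac{996}{5} \left(-31\right) = - \frac{30876}{5}$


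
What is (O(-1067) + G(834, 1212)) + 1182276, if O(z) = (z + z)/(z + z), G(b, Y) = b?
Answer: 1183111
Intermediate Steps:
O(z) = 1 (O(z) = (2*z)/((2*z)) = (2*z)*(1/(2*z)) = 1)
(O(-1067) + G(834, 1212)) + 1182276 = (1 + 834) + 1182276 = 835 + 1182276 = 1183111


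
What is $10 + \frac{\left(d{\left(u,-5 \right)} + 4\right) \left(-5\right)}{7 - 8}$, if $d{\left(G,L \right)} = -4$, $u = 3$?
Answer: $10$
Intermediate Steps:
$10 + \frac{\left(d{\left(u,-5 \right)} + 4\right) \left(-5\right)}{7 - 8} = 10 + \frac{\left(-4 + 4\right) \left(-5\right)}{7 - 8} = 10 + \frac{0 \left(-5\right)}{-1} = 10 - 0 = 10 + 0 = 10$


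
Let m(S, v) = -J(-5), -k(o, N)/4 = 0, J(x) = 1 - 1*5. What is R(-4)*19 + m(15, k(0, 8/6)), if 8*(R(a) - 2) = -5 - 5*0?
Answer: 241/8 ≈ 30.125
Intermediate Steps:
J(x) = -4 (J(x) = 1 - 5 = -4)
k(o, N) = 0 (k(o, N) = -4*0 = 0)
R(a) = 11/8 (R(a) = 2 + (-5 - 5*0)/8 = 2 + (-5 + 0)/8 = 2 + (1/8)*(-5) = 2 - 5/8 = 11/8)
m(S, v) = 4 (m(S, v) = -1*(-4) = 4)
R(-4)*19 + m(15, k(0, 8/6)) = (11/8)*19 + 4 = 209/8 + 4 = 241/8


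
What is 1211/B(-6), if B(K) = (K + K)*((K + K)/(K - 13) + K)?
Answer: 23009/1224 ≈ 18.798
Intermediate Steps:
B(K) = 2*K*(K + 2*K/(-13 + K)) (B(K) = (2*K)*((2*K)/(-13 + K) + K) = (2*K)*(2*K/(-13 + K) + K) = (2*K)*(K + 2*K/(-13 + K)) = 2*K*(K + 2*K/(-13 + K)))
1211/B(-6) = 1211/((2*(-6)²*(-11 - 6)/(-13 - 6))) = 1211/((2*36*(-17)/(-19))) = 1211/((2*36*(-1/19)*(-17))) = 1211/(1224/19) = 1211*(19/1224) = 23009/1224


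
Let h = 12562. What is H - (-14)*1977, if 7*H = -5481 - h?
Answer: 175703/7 ≈ 25100.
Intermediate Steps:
H = -18043/7 (H = (-5481 - 1*12562)/7 = (-5481 - 12562)/7 = (⅐)*(-18043) = -18043/7 ≈ -2577.6)
H - (-14)*1977 = -18043/7 - (-14)*1977 = -18043/7 - 1*(-27678) = -18043/7 + 27678 = 175703/7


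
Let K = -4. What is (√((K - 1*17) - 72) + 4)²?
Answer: (4 + I*√93)² ≈ -77.0 + 77.149*I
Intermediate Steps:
(√((K - 1*17) - 72) + 4)² = (√((-4 - 1*17) - 72) + 4)² = (√((-4 - 17) - 72) + 4)² = (√(-21 - 72) + 4)² = (√(-93) + 4)² = (I*√93 + 4)² = (4 + I*√93)²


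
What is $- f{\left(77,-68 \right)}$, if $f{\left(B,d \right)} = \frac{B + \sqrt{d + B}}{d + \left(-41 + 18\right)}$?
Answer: $\frac{80}{91} \approx 0.87912$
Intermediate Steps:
$f{\left(B,d \right)} = \frac{B + \sqrt{B + d}}{-23 + d}$ ($f{\left(B,d \right)} = \frac{B + \sqrt{B + d}}{d - 23} = \frac{B + \sqrt{B + d}}{-23 + d}$)
$- f{\left(77,-68 \right)} = - \frac{77 + \sqrt{77 - 68}}{-23 - 68} = - \frac{77 + \sqrt{9}}{-91} = - \frac{\left(-1\right) \left(77 + 3\right)}{91} = - \frac{\left(-1\right) 80}{91} = \left(-1\right) \left(- \frac{80}{91}\right) = \frac{80}{91}$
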